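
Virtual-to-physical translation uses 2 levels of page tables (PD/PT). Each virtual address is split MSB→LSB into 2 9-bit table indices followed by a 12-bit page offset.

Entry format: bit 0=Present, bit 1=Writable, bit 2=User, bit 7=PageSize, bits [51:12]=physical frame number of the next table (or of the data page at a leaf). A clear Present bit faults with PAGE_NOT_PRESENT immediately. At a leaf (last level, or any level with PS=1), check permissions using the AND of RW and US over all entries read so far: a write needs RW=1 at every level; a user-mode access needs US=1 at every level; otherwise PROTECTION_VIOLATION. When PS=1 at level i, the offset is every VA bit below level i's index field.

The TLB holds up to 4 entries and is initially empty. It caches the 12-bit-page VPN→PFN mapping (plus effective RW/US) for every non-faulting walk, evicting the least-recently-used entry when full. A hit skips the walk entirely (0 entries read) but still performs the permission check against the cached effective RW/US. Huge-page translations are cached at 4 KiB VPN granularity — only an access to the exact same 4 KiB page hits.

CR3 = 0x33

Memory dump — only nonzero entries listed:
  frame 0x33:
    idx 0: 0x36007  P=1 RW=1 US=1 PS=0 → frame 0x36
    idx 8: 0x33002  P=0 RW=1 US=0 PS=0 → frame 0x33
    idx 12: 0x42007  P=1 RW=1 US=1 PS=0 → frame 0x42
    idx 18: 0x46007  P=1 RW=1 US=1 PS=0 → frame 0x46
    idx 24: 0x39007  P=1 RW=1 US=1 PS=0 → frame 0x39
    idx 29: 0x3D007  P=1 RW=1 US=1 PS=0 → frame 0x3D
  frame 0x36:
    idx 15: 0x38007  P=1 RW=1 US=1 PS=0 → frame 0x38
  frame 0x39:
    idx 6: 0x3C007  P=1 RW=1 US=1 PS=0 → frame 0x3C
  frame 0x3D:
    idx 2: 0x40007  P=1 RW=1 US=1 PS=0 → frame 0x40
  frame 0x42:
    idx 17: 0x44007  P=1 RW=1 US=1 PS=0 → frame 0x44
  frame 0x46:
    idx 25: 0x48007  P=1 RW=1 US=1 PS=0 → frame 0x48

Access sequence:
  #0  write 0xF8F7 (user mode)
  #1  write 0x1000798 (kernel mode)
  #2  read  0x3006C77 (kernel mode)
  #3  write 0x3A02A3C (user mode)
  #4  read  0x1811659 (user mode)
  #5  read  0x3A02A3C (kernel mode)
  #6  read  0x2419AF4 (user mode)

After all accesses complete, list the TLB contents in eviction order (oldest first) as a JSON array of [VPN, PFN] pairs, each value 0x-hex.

Walk each access:
#0 VA=0xF8F7 (w,user):
  L0: frame=0x33 idx=0 entry=0x36007 [P=1 RW=1 US=1 PS=0]
  L1: frame=0x36 idx=15 entry=0x38007 [P=1 RW=1 US=1 PS=0]
  → PA=0x388F7  (2 entries read)
#1 VA=0x1000798 (w,kernel):
  L0: frame=0x33 idx=8 entry=0x33002 [P=0 RW=1 US=0 PS=0]
  ✗ PAGE_NOT_PRESENT  [1 reads]
#2 VA=0x3006C77 (r,kernel):
  L0: frame=0x33 idx=24 entry=0x39007 [P=1 RW=1 US=1 PS=0]
  L1: frame=0x39 idx=6 entry=0x3C007 [P=1 RW=1 US=1 PS=0]
  → PA=0x3CC77  (2 entries read)
#3 VA=0x3A02A3C (w,user):
  L0: frame=0x33 idx=29 entry=0x3D007 [P=1 RW=1 US=1 PS=0]
  L1: frame=0x3D idx=2 entry=0x40007 [P=1 RW=1 US=1 PS=0]
  → PA=0x40A3C  (2 entries read)
#4 VA=0x1811659 (r,user):
  L0: frame=0x33 idx=12 entry=0x42007 [P=1 RW=1 US=1 PS=0]
  L1: frame=0x42 idx=17 entry=0x44007 [P=1 RW=1 US=1 PS=0]
  → PA=0x44659  (2 entries read)
#5 VA=0x3A02A3C (r,kernel):
  TLB hit vpn=0x3A02 → PA=0x40A3C
#6 VA=0x2419AF4 (r,user):
  L0: frame=0x33 idx=18 entry=0x46007 [P=1 RW=1 US=1 PS=0]
  L1: frame=0x46 idx=25 entry=0x48007 [P=1 RW=1 US=1 PS=0]
  → PA=0x48AF4  (2 entries read)

TLB: [["0x3006", "0x3C"], ["0x1811", "0x44"], ["0x3A02", "0x40"], ["0x2419", "0x48"]]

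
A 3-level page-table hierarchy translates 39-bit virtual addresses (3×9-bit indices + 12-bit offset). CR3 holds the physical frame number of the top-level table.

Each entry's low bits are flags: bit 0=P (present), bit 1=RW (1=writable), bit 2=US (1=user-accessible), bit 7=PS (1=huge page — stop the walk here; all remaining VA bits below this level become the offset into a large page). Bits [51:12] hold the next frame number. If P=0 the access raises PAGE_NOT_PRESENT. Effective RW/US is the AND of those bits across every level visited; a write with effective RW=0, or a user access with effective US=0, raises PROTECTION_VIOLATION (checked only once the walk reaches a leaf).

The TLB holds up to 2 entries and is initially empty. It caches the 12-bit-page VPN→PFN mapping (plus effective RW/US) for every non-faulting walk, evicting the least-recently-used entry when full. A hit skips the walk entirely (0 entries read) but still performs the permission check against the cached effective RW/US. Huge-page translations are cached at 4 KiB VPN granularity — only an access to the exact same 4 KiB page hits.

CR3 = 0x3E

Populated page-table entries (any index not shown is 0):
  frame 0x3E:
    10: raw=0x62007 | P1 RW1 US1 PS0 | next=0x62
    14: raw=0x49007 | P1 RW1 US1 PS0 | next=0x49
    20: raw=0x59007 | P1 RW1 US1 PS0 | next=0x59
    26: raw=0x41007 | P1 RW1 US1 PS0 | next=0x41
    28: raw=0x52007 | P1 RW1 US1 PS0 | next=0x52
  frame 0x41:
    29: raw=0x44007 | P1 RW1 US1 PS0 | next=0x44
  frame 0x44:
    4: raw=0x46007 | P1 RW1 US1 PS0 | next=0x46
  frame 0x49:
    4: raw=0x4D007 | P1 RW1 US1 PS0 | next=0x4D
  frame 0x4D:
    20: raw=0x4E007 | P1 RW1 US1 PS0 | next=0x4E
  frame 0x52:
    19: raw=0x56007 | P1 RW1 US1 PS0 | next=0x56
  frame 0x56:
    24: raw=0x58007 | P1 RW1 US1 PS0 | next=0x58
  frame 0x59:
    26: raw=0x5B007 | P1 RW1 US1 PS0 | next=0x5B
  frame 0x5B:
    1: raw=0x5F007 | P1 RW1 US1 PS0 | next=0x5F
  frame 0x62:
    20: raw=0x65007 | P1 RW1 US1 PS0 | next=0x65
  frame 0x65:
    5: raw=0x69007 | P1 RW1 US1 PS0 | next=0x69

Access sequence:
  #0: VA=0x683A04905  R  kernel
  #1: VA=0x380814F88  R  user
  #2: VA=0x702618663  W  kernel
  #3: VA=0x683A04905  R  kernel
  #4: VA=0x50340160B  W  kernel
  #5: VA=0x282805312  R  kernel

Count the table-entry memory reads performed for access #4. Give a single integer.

Trace:
#0 VA=0x683A04905 (r,kernel):
  L0 @0x3E[26] → 0x41007  P=1,RW=1,US=1,PS=0
  L1 @0x41[29] → 0x44007  P=1,RW=1,US=1,PS=0
  L2 @0x44[4] → 0x46007  P=1,RW=1,US=1,PS=0
  ⇒ phys 0x46905  [3 reads]
#1 VA=0x380814F88 (r,user):
  L0 @0x3E[14] → 0x49007  P=1,RW=1,US=1,PS=0
  L1 @0x49[4] → 0x4D007  P=1,RW=1,US=1,PS=0
  L2 @0x4D[20] → 0x4E007  P=1,RW=1,US=1,PS=0
  ⇒ phys 0x4EF88  [3 reads]
#2 VA=0x702618663 (w,kernel):
  L0 @0x3E[28] → 0x52007  P=1,RW=1,US=1,PS=0
  L1 @0x52[19] → 0x56007  P=1,RW=1,US=1,PS=0
  L2 @0x56[24] → 0x58007  P=1,RW=1,US=1,PS=0
  ⇒ phys 0x58663  [3 reads]
#3 VA=0x683A04905 (r,kernel):
  L0 @0x3E[26] → 0x41007  P=1,RW=1,US=1,PS=0
  L1 @0x41[29] → 0x44007  P=1,RW=1,US=1,PS=0
  L2 @0x44[4] → 0x46007  P=1,RW=1,US=1,PS=0
  ⇒ phys 0x46905  [3 reads]
#4 VA=0x50340160B (w,kernel):
  L0 @0x3E[20] → 0x59007  P=1,RW=1,US=1,PS=0
  L1 @0x59[26] → 0x5B007  P=1,RW=1,US=1,PS=0
  L2 @0x5B[1] → 0x5F007  P=1,RW=1,US=1,PS=0
  ⇒ phys 0x5F60B  [3 reads]
#5 VA=0x282805312 (r,kernel):
  L0 @0x3E[10] → 0x62007  P=1,RW=1,US=1,PS=0
  L1 @0x62[20] → 0x65007  P=1,RW=1,US=1,PS=0
  L2 @0x65[5] → 0x69007  P=1,RW=1,US=1,PS=0
  ⇒ phys 0x69312  [3 reads]

Entries read for #4: 3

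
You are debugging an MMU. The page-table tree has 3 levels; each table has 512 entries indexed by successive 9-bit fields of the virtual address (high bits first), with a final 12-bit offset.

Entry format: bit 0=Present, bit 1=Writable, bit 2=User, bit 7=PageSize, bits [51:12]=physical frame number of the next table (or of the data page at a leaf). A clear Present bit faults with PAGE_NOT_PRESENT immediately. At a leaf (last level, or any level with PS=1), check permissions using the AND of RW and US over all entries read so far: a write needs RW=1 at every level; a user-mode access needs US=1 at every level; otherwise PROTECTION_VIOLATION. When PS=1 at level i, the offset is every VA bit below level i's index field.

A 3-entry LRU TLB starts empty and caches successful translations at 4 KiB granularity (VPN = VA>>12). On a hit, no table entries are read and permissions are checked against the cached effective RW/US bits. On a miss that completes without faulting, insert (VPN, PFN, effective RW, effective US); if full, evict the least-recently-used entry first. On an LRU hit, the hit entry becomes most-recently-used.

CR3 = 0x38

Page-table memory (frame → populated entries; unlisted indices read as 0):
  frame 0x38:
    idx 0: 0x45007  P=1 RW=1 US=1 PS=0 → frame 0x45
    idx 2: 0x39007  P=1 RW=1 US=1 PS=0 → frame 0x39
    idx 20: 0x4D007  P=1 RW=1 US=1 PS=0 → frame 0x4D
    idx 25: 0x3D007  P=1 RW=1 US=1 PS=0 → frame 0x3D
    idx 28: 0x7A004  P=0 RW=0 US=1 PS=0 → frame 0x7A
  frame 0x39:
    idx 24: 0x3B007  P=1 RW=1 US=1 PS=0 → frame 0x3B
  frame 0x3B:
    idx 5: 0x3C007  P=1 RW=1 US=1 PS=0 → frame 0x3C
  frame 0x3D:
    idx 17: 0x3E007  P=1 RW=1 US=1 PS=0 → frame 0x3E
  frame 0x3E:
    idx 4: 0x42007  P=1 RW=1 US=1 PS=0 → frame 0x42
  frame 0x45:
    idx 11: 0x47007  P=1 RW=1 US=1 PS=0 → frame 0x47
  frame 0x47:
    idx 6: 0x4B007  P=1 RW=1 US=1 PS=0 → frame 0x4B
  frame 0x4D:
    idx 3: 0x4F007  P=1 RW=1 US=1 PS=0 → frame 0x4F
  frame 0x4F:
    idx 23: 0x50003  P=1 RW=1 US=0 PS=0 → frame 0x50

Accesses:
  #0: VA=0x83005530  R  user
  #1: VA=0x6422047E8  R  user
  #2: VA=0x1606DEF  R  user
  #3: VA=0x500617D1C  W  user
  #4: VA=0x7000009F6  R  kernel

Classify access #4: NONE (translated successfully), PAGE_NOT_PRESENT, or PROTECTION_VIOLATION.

Walk each access:
#0 VA=0x83005530 (r,user):
  lvl0: tbl 0x38, slot 2 ⇒ 0x39007 (P1/RW1/US1/PS0)
  lvl1: tbl 0x39, slot 24 ⇒ 0x3B007 (P1/RW1/US1/PS0)
  lvl2: tbl 0x3B, slot 5 ⇒ 0x3C007 (P1/RW1/US1/PS0)
  → PA=0x3C530  (3 entries read)
#1 VA=0x6422047E8 (r,user):
  lvl0: tbl 0x38, slot 25 ⇒ 0x3D007 (P1/RW1/US1/PS0)
  lvl1: tbl 0x3D, slot 17 ⇒ 0x3E007 (P1/RW1/US1/PS0)
  lvl2: tbl 0x3E, slot 4 ⇒ 0x42007 (P1/RW1/US1/PS0)
  → PA=0x427E8  (3 entries read)
#2 VA=0x1606DEF (r,user):
  lvl0: tbl 0x38, slot 0 ⇒ 0x45007 (P1/RW1/US1/PS0)
  lvl1: tbl 0x45, slot 11 ⇒ 0x47007 (P1/RW1/US1/PS0)
  lvl2: tbl 0x47, slot 6 ⇒ 0x4B007 (P1/RW1/US1/PS0)
  → PA=0x4BDEF  (3 entries read)
#3 VA=0x500617D1C (w,user):
  lvl0: tbl 0x38, slot 20 ⇒ 0x4D007 (P1/RW1/US1/PS0)
  lvl1: tbl 0x4D, slot 3 ⇒ 0x4F007 (P1/RW1/US1/PS0)
  lvl2: tbl 0x4F, slot 23 ⇒ 0x50003 (P1/RW1/US0/PS0)
  → PROTECTION_VIOLATION  (3 entries read)
#4 VA=0x7000009F6 (r,kernel):
  lvl0: tbl 0x38, slot 28 ⇒ 0x7A004 (P0/RW0/US1/PS0)
  → PAGE_NOT_PRESENT  (1 entries read)

Access #4 fault: PAGE_NOT_PRESENT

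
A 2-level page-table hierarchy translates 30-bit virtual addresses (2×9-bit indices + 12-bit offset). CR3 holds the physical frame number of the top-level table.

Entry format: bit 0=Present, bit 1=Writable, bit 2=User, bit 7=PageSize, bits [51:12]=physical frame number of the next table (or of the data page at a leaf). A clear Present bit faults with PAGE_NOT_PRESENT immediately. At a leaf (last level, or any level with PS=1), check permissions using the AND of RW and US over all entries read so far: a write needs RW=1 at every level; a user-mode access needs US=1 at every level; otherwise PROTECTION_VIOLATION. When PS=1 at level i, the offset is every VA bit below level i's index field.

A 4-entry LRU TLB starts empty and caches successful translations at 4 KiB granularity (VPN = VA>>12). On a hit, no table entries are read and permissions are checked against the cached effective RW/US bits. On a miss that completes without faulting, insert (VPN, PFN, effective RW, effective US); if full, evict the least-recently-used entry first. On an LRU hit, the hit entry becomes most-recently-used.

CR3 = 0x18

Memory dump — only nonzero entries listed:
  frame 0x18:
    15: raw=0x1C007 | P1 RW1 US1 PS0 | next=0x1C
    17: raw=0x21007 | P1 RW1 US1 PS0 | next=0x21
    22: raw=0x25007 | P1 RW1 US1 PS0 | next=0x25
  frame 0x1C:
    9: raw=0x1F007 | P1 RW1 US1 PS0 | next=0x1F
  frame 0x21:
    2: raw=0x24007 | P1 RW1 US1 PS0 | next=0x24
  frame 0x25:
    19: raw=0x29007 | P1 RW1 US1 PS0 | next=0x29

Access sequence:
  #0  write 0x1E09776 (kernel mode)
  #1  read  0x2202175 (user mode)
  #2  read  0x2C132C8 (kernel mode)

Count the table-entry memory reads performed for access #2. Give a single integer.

Trace:
#0 VA=0x1E09776 (w,kernel):
  L0 @0x18[15] → 0x1C007  P=1,RW=1,US=1,PS=0
  L1 @0x1C[9] → 0x1F007  P=1,RW=1,US=1,PS=0
  ⇒ phys 0x1F776  [2 reads]
#1 VA=0x2202175 (r,user):
  L0 @0x18[17] → 0x21007  P=1,RW=1,US=1,PS=0
  L1 @0x21[2] → 0x24007  P=1,RW=1,US=1,PS=0
  ⇒ phys 0x24175  [2 reads]
#2 VA=0x2C132C8 (r,kernel):
  L0 @0x18[22] → 0x25007  P=1,RW=1,US=1,PS=0
  L1 @0x25[19] → 0x29007  P=1,RW=1,US=1,PS=0
  ⇒ phys 0x292C8  [2 reads]

Entries read for #2: 2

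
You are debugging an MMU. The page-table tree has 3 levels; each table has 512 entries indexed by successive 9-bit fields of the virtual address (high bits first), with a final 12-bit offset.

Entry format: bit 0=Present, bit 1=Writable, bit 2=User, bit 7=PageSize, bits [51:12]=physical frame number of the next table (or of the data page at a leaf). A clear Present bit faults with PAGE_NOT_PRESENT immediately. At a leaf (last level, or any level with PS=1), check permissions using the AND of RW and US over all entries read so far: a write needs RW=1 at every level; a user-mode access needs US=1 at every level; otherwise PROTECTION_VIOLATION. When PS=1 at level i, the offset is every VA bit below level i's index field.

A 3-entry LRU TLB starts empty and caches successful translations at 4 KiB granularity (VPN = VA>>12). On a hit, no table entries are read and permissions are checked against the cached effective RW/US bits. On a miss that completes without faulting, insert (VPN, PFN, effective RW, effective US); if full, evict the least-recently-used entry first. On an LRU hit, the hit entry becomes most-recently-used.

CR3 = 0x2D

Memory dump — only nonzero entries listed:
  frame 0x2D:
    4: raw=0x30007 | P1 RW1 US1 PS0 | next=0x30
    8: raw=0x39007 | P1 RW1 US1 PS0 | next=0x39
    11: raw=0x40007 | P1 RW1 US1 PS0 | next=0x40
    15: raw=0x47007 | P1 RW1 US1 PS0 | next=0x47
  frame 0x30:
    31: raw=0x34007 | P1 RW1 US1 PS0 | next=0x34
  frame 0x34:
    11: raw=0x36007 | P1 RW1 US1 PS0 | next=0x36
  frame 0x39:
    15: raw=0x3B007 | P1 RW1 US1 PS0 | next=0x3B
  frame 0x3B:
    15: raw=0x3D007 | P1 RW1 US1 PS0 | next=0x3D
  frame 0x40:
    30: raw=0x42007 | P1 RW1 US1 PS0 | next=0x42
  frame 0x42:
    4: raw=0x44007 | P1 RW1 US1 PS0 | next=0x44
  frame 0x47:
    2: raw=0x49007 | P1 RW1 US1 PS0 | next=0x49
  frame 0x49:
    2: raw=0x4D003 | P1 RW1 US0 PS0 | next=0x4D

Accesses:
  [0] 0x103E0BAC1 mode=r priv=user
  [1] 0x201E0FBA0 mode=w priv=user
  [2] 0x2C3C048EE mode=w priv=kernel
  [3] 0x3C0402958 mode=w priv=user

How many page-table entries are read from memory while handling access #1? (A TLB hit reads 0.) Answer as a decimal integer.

Trace:
#0 VA=0x103E0BAC1 (r,user):
  L0 @0x2D[4] → 0x30007  P=1,RW=1,US=1,PS=0
  L1 @0x30[31] → 0x34007  P=1,RW=1,US=1,PS=0
  L2 @0x34[11] → 0x36007  P=1,RW=1,US=1,PS=0
  ✓ 0x36AC1  — 3 lookups
#1 VA=0x201E0FBA0 (w,user):
  L0 @0x2D[8] → 0x39007  P=1,RW=1,US=1,PS=0
  L1 @0x39[15] → 0x3B007  P=1,RW=1,US=1,PS=0
  L2 @0x3B[15] → 0x3D007  P=1,RW=1,US=1,PS=0
  ✓ 0x3DBA0  — 3 lookups
#2 VA=0x2C3C048EE (w,kernel):
  L0 @0x2D[11] → 0x40007  P=1,RW=1,US=1,PS=0
  L1 @0x40[30] → 0x42007  P=1,RW=1,US=1,PS=0
  L2 @0x42[4] → 0x44007  P=1,RW=1,US=1,PS=0
  ✓ 0x448EE  — 3 lookups
#3 VA=0x3C0402958 (w,user):
  L0 @0x2D[15] → 0x47007  P=1,RW=1,US=1,PS=0
  L1 @0x47[2] → 0x49007  P=1,RW=1,US=1,PS=0
  L2 @0x49[2] → 0x4D003  P=1,RW=1,US=0,PS=0
  → PROTECTION_VIOLATION  (3 entries read)

Entries read for #1: 3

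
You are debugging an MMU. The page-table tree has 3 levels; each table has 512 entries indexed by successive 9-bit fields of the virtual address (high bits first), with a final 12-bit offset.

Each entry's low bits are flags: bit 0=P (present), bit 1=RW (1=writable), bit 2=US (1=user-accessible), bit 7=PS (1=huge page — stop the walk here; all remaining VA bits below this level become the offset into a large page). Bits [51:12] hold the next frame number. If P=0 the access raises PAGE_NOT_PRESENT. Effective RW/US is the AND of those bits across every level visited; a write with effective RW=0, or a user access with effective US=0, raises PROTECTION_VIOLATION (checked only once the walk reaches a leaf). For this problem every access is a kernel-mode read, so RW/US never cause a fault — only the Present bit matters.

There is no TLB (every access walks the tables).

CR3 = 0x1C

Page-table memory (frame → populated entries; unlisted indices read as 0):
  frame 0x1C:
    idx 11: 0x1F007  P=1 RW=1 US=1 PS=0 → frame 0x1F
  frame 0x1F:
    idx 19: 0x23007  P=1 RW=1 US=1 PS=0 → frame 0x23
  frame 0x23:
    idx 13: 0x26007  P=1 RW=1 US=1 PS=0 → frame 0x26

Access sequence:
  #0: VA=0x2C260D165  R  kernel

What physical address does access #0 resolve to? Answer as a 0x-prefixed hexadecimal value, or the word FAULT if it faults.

Trace:
#0 VA=0x2C260D165 (r,kernel):
  L0: frame=0x1C idx=11 entry=0x1F007 [P=1 RW=1 US=1 PS=0]
  L1: frame=0x1F idx=19 entry=0x23007 [P=1 RW=1 US=1 PS=0]
  L2: frame=0x23 idx=13 entry=0x26007 [P=1 RW=1 US=1 PS=0]
  ✓ 0x26165  — 3 lookups

Access #0 PA: 0x26165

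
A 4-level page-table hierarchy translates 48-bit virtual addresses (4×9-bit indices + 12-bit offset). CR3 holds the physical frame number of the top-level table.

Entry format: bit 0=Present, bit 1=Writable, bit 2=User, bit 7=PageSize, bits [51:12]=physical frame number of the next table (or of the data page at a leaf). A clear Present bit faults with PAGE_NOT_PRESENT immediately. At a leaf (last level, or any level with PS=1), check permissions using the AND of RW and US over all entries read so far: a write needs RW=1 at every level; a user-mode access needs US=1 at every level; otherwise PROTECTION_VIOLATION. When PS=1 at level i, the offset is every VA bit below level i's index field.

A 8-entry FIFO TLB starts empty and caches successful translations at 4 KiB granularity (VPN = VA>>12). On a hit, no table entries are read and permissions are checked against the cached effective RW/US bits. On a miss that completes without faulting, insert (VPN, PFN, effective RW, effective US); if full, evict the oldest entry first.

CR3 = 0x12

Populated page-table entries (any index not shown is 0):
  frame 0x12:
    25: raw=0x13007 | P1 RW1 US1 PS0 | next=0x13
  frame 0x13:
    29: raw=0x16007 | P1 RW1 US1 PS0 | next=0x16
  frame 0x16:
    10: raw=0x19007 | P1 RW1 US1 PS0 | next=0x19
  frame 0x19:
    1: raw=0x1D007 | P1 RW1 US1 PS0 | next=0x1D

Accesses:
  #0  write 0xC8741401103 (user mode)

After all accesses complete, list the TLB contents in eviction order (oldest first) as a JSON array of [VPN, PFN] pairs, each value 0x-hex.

Per-access translation:
#0 VA=0xC8741401103 (w,user):
  [0] read 0x12 idx=25: raw=0x13007 flags P=1 W=1 U=1 S=0
  [1] read 0x13 idx=29: raw=0x16007 flags P=1 W=1 U=1 S=0
  [2] read 0x16 idx=10: raw=0x19007 flags P=1 W=1 U=1 S=0
  [3] read 0x19 idx=1: raw=0x1D007 flags P=1 W=1 U=1 S=0
  → PA=0x1D103  (4 entries read)

TLB: [["0xC8741401", "0x1D"]]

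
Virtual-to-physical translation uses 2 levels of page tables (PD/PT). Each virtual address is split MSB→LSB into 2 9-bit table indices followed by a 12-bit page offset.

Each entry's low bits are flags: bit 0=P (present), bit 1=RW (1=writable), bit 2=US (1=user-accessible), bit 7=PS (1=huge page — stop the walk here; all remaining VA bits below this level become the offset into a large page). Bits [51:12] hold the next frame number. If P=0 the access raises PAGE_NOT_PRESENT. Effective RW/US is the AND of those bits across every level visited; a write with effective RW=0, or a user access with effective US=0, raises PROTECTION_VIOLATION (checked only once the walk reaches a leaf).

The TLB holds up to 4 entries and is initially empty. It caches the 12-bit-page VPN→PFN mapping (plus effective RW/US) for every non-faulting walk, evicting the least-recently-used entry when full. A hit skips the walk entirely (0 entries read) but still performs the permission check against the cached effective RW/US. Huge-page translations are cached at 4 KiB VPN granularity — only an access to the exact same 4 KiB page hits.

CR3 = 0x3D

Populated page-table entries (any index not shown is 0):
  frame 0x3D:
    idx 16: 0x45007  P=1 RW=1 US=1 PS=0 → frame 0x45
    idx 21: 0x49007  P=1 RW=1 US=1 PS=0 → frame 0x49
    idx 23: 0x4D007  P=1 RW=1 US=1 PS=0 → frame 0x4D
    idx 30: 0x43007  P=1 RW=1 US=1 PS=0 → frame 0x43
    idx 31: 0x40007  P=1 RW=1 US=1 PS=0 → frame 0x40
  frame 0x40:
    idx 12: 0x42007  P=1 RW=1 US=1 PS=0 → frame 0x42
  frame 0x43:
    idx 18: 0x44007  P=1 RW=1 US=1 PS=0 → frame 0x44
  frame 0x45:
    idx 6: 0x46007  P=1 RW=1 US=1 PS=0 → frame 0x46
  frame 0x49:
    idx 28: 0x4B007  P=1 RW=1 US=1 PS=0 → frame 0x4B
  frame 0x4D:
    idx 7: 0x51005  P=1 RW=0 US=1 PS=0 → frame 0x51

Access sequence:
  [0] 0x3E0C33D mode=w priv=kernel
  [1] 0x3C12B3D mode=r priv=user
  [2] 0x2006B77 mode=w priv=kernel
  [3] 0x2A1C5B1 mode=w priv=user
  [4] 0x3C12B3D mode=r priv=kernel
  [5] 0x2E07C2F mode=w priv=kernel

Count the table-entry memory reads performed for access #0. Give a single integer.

Per-access translation:
#0 VA=0x3E0C33D (w,kernel):
  L0 @0x3D[31] → 0x40007  P=1,RW=1,US=1,PS=0
  L1 @0x40[12] → 0x42007  P=1,RW=1,US=1,PS=0
  ✓ 0x4233D  — 2 lookups
#1 VA=0x3C12B3D (r,user):
  L0 @0x3D[30] → 0x43007  P=1,RW=1,US=1,PS=0
  L1 @0x43[18] → 0x44007  P=1,RW=1,US=1,PS=0
  ✓ 0x44B3D  — 2 lookups
#2 VA=0x2006B77 (w,kernel):
  L0 @0x3D[16] → 0x45007  P=1,RW=1,US=1,PS=0
  L1 @0x45[6] → 0x46007  P=1,RW=1,US=1,PS=0
  ✓ 0x46B77  — 2 lookups
#3 VA=0x2A1C5B1 (w,user):
  L0 @0x3D[21] → 0x49007  P=1,RW=1,US=1,PS=0
  L1 @0x49[28] → 0x4B007  P=1,RW=1,US=1,PS=0
  ✓ 0x4B5B1  — 2 lookups
#4 VA=0x3C12B3D (r,kernel):
  TLB hit vpn=0x3C12 → PA=0x44B3D
#5 VA=0x2E07C2F (w,kernel):
  L0 @0x3D[23] → 0x4D007  P=1,RW=1,US=1,PS=0
  L1 @0x4D[7] → 0x51005  P=1,RW=0,US=1,PS=0
  → PROTECTION_VIOLATION  (2 entries read)

Entries read for #0: 2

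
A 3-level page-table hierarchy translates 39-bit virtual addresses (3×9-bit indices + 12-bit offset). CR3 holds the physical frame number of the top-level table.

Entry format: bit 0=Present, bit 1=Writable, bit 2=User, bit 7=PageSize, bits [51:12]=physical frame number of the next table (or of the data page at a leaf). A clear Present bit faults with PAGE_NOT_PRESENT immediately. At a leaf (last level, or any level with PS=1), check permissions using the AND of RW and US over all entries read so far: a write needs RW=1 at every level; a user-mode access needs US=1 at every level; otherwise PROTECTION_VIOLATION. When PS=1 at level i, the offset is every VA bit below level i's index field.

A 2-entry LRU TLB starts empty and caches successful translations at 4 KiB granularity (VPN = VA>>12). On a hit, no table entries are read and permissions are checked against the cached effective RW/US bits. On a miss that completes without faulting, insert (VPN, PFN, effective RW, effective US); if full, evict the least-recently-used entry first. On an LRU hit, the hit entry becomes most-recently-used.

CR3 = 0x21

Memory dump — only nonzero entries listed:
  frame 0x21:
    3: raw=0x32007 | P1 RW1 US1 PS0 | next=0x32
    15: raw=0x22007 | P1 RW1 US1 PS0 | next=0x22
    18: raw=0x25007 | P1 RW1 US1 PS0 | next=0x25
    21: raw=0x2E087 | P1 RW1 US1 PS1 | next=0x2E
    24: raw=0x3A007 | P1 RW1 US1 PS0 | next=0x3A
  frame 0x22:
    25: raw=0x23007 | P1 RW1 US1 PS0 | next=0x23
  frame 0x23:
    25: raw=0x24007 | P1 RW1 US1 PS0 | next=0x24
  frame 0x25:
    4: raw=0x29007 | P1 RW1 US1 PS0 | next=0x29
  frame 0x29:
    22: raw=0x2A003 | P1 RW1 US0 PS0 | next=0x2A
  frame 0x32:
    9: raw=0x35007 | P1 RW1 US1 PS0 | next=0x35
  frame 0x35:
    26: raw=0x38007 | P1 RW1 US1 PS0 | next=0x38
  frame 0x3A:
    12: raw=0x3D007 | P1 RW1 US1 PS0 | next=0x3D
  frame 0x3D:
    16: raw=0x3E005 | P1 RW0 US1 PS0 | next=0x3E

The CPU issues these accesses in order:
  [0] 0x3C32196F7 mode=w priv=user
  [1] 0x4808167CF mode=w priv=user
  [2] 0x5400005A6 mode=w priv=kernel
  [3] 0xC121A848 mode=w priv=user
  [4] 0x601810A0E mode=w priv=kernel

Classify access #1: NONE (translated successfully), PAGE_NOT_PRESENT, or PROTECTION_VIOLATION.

Trace:
#0 VA=0x3C32196F7 (w,user):
  L0 @0x21[15] → 0x22007  P=1,RW=1,US=1,PS=0
  L1 @0x22[25] → 0x23007  P=1,RW=1,US=1,PS=0
  L2 @0x23[25] → 0x24007  P=1,RW=1,US=1,PS=0
  ⇒ phys 0x246F7  [3 reads]
#1 VA=0x4808167CF (w,user):
  L0 @0x21[18] → 0x25007  P=1,RW=1,US=1,PS=0
  L1 @0x25[4] → 0x29007  P=1,RW=1,US=1,PS=0
  L2 @0x29[22] → 0x2A003  P=1,RW=1,US=0,PS=0
  ⇒ fault: PROTECTION_VIOLATION  — 3 lookups
#2 VA=0x5400005A6 (w,kernel):
  L0 @0x21[21] → 0x2E087  P=1,RW=1,US=1,PS=1
  ⇒ phys 0x2E5A6 (huge @L0)  [1 reads]
#3 VA=0xC121A848 (w,user):
  L0 @0x21[3] → 0x32007  P=1,RW=1,US=1,PS=0
  L1 @0x32[9] → 0x35007  P=1,RW=1,US=1,PS=0
  L2 @0x35[26] → 0x38007  P=1,RW=1,US=1,PS=0
  ⇒ phys 0x38848  [3 reads]
#4 VA=0x601810A0E (w,kernel):
  L0 @0x21[24] → 0x3A007  P=1,RW=1,US=1,PS=0
  L1 @0x3A[12] → 0x3D007  P=1,RW=1,US=1,PS=0
  L2 @0x3D[16] → 0x3E005  P=1,RW=0,US=1,PS=0
  ⇒ fault: PROTECTION_VIOLATION  — 3 lookups

Access #1 fault: PROTECTION_VIOLATION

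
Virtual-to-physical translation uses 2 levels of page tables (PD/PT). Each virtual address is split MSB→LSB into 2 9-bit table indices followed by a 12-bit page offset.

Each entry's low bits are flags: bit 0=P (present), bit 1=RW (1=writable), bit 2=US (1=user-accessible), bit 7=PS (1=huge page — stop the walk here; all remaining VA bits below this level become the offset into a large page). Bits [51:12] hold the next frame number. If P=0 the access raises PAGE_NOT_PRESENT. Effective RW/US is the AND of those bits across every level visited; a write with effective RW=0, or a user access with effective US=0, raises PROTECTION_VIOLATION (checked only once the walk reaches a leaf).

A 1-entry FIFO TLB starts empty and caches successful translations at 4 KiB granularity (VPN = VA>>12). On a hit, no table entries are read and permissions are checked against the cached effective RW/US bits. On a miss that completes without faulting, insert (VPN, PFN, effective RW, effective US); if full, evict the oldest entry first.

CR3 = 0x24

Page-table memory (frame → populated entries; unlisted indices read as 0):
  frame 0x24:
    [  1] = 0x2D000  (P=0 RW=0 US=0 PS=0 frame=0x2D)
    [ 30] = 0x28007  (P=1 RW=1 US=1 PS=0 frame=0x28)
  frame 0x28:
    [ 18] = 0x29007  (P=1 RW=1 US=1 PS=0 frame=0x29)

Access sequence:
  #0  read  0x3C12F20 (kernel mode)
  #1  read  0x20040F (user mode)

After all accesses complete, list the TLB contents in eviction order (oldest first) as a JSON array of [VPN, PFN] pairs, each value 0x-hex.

Walk each access:
#0 VA=0x3C12F20 (r,kernel):
  L0: frame=0x24 idx=30 entry=0x28007 [P=1 RW=1 US=1 PS=0]
  L1: frame=0x28 idx=18 entry=0x29007 [P=1 RW=1 US=1 PS=0]
  ⇒ phys 0x29F20  [2 reads]
#1 VA=0x20040F (r,user):
  L0: frame=0x24 idx=1 entry=0x2D000 [P=0 RW=0 US=0 PS=0]
  → PAGE_NOT_PRESENT  (1 entries read)

TLB: [["0x3C12", "0x29"]]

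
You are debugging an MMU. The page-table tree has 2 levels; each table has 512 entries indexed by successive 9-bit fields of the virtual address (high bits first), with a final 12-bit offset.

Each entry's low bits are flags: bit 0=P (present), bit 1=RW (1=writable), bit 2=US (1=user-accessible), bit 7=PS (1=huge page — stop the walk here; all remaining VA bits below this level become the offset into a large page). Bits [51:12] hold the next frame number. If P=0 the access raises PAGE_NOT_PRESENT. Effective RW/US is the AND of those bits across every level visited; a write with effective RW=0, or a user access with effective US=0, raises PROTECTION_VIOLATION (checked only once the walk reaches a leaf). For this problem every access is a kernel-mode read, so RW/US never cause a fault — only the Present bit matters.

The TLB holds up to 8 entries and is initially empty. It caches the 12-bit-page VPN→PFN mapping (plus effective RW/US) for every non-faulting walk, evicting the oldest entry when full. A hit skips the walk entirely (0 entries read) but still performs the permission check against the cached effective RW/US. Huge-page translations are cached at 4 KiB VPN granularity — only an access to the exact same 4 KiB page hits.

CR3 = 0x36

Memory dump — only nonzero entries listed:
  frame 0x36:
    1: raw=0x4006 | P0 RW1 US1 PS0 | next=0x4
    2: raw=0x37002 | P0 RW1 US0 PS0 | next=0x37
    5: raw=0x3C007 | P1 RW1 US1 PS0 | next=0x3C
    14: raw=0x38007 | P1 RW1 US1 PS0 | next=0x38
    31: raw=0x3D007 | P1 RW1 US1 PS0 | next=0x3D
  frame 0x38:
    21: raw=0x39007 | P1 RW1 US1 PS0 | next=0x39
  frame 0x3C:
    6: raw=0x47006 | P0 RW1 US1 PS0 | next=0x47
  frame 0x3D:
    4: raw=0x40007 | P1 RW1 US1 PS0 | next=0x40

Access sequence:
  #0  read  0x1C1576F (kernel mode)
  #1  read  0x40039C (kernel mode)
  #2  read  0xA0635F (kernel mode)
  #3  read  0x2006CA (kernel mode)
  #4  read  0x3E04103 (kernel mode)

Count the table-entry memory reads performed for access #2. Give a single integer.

Walk each access:
#0 VA=0x1C1576F (r,kernel):
  L0: frame=0x36 idx=14 entry=0x38007 [P=1 RW=1 US=1 PS=0]
  L1: frame=0x38 idx=21 entry=0x39007 [P=1 RW=1 US=1 PS=0]
  ✓ 0x3976F  — 2 lookups
#1 VA=0x40039C (r,kernel):
  L0: frame=0x36 idx=2 entry=0x37002 [P=0 RW=1 US=0 PS=0]
  ✗ PAGE_NOT_PRESENT  [1 reads]
#2 VA=0xA0635F (r,kernel):
  L0: frame=0x36 idx=5 entry=0x3C007 [P=1 RW=1 US=1 PS=0]
  L1: frame=0x3C idx=6 entry=0x47006 [P=0 RW=1 US=1 PS=0]
  ✗ PAGE_NOT_PRESENT  [2 reads]
#3 VA=0x2006CA (r,kernel):
  L0: frame=0x36 idx=1 entry=0x4006 [P=0 RW=1 US=1 PS=0]
  ✗ PAGE_NOT_PRESENT  [1 reads]
#4 VA=0x3E04103 (r,kernel):
  L0: frame=0x36 idx=31 entry=0x3D007 [P=1 RW=1 US=1 PS=0]
  L1: frame=0x3D idx=4 entry=0x40007 [P=1 RW=1 US=1 PS=0]
  ✓ 0x40103  — 2 lookups

Entries read for #2: 2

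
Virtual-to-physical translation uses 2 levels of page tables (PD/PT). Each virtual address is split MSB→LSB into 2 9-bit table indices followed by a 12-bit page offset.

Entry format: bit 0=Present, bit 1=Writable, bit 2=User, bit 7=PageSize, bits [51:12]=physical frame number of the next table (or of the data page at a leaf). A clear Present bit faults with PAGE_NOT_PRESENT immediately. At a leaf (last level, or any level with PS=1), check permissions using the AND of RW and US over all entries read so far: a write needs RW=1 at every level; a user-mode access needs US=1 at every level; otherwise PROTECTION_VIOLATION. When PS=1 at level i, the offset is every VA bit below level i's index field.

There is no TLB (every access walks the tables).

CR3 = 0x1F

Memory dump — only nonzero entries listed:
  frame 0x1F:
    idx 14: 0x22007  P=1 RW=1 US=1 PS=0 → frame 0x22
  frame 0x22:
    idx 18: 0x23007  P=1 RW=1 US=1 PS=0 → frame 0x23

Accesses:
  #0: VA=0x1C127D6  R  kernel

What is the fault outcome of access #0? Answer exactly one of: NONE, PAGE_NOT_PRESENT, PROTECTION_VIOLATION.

Walk each access:
#0 VA=0x1C127D6 (r,kernel):
  lvl0: tbl 0x1F, slot 14 ⇒ 0x22007 (P1/RW1/US1/PS0)
  lvl1: tbl 0x22, slot 18 ⇒ 0x23007 (P1/RW1/US1/PS0)
  ⇒ phys 0x237D6  [2 reads]

Access #0 fault: NONE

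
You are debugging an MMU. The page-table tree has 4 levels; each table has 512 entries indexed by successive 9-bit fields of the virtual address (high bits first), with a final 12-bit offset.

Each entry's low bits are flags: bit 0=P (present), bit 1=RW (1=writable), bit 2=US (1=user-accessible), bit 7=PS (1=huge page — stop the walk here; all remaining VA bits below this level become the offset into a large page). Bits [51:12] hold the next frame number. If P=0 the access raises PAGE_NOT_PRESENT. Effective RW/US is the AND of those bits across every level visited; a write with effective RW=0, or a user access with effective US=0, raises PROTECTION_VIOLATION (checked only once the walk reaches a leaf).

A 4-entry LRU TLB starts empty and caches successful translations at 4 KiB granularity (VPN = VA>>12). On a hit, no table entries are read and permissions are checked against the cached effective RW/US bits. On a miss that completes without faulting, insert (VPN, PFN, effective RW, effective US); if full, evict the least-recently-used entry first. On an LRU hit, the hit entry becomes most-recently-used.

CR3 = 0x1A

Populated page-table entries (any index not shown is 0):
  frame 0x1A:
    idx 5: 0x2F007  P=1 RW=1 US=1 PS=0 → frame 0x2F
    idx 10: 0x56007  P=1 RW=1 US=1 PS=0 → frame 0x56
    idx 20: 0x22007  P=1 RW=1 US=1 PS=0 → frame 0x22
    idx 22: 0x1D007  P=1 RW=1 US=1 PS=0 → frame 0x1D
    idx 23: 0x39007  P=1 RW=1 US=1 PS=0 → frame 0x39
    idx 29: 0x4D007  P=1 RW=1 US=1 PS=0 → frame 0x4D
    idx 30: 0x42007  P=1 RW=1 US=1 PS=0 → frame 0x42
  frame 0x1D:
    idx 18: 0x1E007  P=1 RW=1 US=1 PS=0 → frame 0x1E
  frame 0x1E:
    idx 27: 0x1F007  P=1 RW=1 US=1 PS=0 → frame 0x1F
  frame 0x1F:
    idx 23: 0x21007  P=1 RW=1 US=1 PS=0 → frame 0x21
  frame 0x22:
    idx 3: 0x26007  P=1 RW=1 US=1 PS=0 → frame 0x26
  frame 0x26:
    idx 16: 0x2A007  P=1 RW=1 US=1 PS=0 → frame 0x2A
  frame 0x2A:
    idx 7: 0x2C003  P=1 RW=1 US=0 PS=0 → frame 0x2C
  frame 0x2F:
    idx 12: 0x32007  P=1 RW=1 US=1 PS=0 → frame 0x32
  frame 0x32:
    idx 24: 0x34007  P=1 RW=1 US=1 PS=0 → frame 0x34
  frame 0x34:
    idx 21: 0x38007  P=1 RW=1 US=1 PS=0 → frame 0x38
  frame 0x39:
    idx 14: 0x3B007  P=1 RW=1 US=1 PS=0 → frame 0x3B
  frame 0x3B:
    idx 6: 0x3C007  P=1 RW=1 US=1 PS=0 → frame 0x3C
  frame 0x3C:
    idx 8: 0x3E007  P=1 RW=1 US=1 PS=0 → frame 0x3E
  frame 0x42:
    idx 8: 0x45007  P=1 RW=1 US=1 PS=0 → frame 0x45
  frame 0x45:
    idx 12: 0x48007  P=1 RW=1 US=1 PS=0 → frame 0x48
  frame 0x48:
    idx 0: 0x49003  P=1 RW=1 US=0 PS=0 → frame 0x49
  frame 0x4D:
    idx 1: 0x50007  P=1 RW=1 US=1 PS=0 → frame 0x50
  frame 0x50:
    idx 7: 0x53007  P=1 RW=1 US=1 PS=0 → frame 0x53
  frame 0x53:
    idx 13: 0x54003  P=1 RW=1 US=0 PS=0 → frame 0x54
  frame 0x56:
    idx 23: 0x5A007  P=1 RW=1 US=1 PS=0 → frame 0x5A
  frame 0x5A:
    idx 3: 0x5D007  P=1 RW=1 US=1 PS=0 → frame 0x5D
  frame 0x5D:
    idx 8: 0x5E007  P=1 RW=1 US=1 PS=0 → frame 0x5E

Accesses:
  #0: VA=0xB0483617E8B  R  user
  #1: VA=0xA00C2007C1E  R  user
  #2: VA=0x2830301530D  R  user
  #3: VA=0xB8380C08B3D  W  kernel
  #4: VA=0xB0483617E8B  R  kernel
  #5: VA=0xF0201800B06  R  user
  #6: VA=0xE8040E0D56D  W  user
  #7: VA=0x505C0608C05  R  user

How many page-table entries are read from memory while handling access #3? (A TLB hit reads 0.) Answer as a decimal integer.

Trace:
#0 VA=0xB0483617E8B (r,user):
  lvl0: tbl 0x1A, slot 22 ⇒ 0x1D007 (P1/RW1/US1/PS0)
  lvl1: tbl 0x1D, slot 18 ⇒ 0x1E007 (P1/RW1/US1/PS0)
  lvl2: tbl 0x1E, slot 27 ⇒ 0x1F007 (P1/RW1/US1/PS0)
  lvl3: tbl 0x1F, slot 23 ⇒ 0x21007 (P1/RW1/US1/PS0)
  ✓ 0x21E8B  — 4 lookups
#1 VA=0xA00C2007C1E (r,user):
  lvl0: tbl 0x1A, slot 20 ⇒ 0x22007 (P1/RW1/US1/PS0)
  lvl1: tbl 0x22, slot 3 ⇒ 0x26007 (P1/RW1/US1/PS0)
  lvl2: tbl 0x26, slot 16 ⇒ 0x2A007 (P1/RW1/US1/PS0)
  lvl3: tbl 0x2A, slot 7 ⇒ 0x2C003 (P1/RW1/US0/PS0)
  ✗ PROTECTION_VIOLATION  [4 reads]
#2 VA=0x2830301530D (r,user):
  lvl0: tbl 0x1A, slot 5 ⇒ 0x2F007 (P1/RW1/US1/PS0)
  lvl1: tbl 0x2F, slot 12 ⇒ 0x32007 (P1/RW1/US1/PS0)
  lvl2: tbl 0x32, slot 24 ⇒ 0x34007 (P1/RW1/US1/PS0)
  lvl3: tbl 0x34, slot 21 ⇒ 0x38007 (P1/RW1/US1/PS0)
  ✓ 0x3830D  — 4 lookups
#3 VA=0xB8380C08B3D (w,kernel):
  lvl0: tbl 0x1A, slot 23 ⇒ 0x39007 (P1/RW1/US1/PS0)
  lvl1: tbl 0x39, slot 14 ⇒ 0x3B007 (P1/RW1/US1/PS0)
  lvl2: tbl 0x3B, slot 6 ⇒ 0x3C007 (P1/RW1/US1/PS0)
  lvl3: tbl 0x3C, slot 8 ⇒ 0x3E007 (P1/RW1/US1/PS0)
  ✓ 0x3EB3D  — 4 lookups
#4 VA=0xB0483617E8B (r,kernel):
  TLB hit vpn=0xB0483617 → PA=0x21E8B
#5 VA=0xF0201800B06 (r,user):
  lvl0: tbl 0x1A, slot 30 ⇒ 0x42007 (P1/RW1/US1/PS0)
  lvl1: tbl 0x42, slot 8 ⇒ 0x45007 (P1/RW1/US1/PS0)
  lvl2: tbl 0x45, slot 12 ⇒ 0x48007 (P1/RW1/US1/PS0)
  lvl3: tbl 0x48, slot 0 ⇒ 0x49003 (P1/RW1/US0/PS0)
  ✗ PROTECTION_VIOLATION  [4 reads]
#6 VA=0xE8040E0D56D (w,user):
  lvl0: tbl 0x1A, slot 29 ⇒ 0x4D007 (P1/RW1/US1/PS0)
  lvl1: tbl 0x4D, slot 1 ⇒ 0x50007 (P1/RW1/US1/PS0)
  lvl2: tbl 0x50, slot 7 ⇒ 0x53007 (P1/RW1/US1/PS0)
  lvl3: tbl 0x53, slot 13 ⇒ 0x54003 (P1/RW1/US0/PS0)
  ✗ PROTECTION_VIOLATION  [4 reads]
#7 VA=0x505C0608C05 (r,user):
  lvl0: tbl 0x1A, slot 10 ⇒ 0x56007 (P1/RW1/US1/PS0)
  lvl1: tbl 0x56, slot 23 ⇒ 0x5A007 (P1/RW1/US1/PS0)
  lvl2: tbl 0x5A, slot 3 ⇒ 0x5D007 (P1/RW1/US1/PS0)
  lvl3: tbl 0x5D, slot 8 ⇒ 0x5E007 (P1/RW1/US1/PS0)
  ✓ 0x5EC05  — 4 lookups

Entries read for #3: 4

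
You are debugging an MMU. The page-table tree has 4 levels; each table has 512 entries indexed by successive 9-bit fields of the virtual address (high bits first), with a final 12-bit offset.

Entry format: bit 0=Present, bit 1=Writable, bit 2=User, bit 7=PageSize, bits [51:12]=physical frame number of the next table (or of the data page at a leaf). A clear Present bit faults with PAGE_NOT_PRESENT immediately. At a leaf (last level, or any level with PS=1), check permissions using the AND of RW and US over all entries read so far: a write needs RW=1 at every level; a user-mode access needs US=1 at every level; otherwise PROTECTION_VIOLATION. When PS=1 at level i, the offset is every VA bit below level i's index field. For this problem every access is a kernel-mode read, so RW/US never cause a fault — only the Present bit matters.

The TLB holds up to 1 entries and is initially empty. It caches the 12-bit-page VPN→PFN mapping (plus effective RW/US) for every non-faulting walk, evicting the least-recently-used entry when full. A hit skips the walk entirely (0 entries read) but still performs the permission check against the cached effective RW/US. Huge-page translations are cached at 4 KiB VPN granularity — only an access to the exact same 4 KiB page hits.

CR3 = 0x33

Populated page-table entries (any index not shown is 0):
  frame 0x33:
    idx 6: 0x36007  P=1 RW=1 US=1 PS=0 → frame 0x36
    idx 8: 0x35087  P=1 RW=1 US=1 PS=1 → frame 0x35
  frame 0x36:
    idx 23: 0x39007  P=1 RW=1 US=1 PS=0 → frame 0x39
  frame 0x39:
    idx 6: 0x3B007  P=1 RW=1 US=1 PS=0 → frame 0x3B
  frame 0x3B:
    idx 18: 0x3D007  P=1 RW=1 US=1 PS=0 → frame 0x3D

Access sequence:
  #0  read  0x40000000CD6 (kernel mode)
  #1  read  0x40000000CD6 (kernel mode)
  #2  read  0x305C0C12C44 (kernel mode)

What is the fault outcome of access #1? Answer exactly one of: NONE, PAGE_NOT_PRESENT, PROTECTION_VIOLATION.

Trace:
#0 VA=0x40000000CD6 (r,kernel):
  L0 @0x33[8] → 0x35087  P=1,RW=1,US=1,PS=1
  → PA=0x35CD6 (huge @L0)  (1 entries read)
#1 VA=0x40000000CD6 (r,kernel):
  TLB hit vpn=0x40000000 → PA=0x35CD6
#2 VA=0x305C0C12C44 (r,kernel):
  L0 @0x33[6] → 0x36007  P=1,RW=1,US=1,PS=0
  L1 @0x36[23] → 0x39007  P=1,RW=1,US=1,PS=0
  L2 @0x39[6] → 0x3B007  P=1,RW=1,US=1,PS=0
  L3 @0x3B[18] → 0x3D007  P=1,RW=1,US=1,PS=0
  → PA=0x3DC44  (4 entries read)

Access #1 fault: NONE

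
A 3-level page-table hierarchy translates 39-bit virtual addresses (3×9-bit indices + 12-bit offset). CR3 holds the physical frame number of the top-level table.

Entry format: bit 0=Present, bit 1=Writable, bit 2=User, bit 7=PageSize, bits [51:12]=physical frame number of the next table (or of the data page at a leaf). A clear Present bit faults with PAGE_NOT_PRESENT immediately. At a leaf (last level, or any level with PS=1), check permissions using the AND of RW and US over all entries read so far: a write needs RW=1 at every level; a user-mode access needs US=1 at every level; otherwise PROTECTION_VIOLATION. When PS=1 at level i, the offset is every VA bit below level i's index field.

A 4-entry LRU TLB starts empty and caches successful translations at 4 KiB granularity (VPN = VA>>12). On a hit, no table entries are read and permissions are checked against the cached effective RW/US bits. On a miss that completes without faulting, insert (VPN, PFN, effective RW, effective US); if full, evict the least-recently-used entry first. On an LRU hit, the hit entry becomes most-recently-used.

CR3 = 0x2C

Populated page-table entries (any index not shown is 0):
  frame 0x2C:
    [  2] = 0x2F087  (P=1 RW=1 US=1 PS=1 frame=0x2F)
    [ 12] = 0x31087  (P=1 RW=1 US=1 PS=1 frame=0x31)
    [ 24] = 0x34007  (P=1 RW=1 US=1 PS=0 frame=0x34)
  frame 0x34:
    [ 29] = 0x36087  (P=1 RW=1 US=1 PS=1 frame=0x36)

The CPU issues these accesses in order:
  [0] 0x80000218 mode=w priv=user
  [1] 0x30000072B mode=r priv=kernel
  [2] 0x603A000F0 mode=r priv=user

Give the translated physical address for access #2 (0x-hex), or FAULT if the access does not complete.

Per-access translation:
#0 VA=0x80000218 (w,user):
  [0] read 0x2C idx=2: raw=0x2F087 flags P=1 W=1 U=1 S=1
  ⇒ phys 0x2F218 (huge @L0)  [1 reads]
#1 VA=0x30000072B (r,kernel):
  [0] read 0x2C idx=12: raw=0x31087 flags P=1 W=1 U=1 S=1
  ⇒ phys 0x3172B (huge @L0)  [1 reads]
#2 VA=0x603A000F0 (r,user):
  [0] read 0x2C idx=24: raw=0x34007 flags P=1 W=1 U=1 S=0
  [1] read 0x34 idx=29: raw=0x36087 flags P=1 W=1 U=1 S=1
  ⇒ phys 0x360F0 (huge @L1)  [2 reads]

Access #2 PA: 0x360F0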